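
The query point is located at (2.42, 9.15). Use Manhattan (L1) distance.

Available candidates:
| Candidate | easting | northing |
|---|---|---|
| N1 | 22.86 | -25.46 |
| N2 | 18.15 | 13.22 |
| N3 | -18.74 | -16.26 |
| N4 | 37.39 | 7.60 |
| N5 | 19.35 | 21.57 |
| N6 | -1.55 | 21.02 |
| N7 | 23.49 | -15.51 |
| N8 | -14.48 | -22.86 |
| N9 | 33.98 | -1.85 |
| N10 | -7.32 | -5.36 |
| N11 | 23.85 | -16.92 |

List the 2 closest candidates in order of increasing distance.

N6, N2

Distances from (2.42, 9.15):
N1: 55.05
N2: 19.80
N3: 46.57
N4: 36.52
N5: 29.35
N6: 15.84
N7: 45.73
N8: 48.91
N9: 42.56
N10: 24.25
N11: 47.50
Sorted: N6 (15.84) < N2 (19.80) < N10 (24.25) < N5 (29.35) < …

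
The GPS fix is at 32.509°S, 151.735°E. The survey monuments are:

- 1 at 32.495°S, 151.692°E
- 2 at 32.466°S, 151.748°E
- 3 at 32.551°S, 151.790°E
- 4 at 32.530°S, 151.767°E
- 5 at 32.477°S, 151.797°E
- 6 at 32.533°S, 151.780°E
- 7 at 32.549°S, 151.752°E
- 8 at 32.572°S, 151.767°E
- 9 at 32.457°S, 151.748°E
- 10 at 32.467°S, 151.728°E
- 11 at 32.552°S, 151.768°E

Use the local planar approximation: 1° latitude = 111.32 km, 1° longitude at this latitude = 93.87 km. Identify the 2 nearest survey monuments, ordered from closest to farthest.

Distances from 32.509°S, 151.735°E:
1: 4.327 km
2: 4.940 km
3: 6.965 km
4: 3.806 km
5: 6.824 km
6: 4.998 km
7: 4.730 km
8: 7.629 km
9: 5.916 km
10: 4.721 km
11: 5.702 km
Sorted: 4 (3.806 km) < 1 (4.327 km) < 10 (4.721 km) < 7 (4.730 km) < …

4, 1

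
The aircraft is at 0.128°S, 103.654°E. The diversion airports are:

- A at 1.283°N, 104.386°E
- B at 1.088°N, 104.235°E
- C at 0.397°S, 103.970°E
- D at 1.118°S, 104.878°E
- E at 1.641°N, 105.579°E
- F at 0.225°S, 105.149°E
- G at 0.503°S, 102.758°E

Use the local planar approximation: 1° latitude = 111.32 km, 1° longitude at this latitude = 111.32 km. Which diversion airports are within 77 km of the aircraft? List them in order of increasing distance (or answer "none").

C

Distances from 0.128°S, 103.654°E:
A: 176.951 km
B: 150.023 km
C: 46.197 km
D: 175.246 km
E: 291.033 km
F: 166.773 km
G: 108.126 km
Threshold 77 km: C (46.197 km) is within range.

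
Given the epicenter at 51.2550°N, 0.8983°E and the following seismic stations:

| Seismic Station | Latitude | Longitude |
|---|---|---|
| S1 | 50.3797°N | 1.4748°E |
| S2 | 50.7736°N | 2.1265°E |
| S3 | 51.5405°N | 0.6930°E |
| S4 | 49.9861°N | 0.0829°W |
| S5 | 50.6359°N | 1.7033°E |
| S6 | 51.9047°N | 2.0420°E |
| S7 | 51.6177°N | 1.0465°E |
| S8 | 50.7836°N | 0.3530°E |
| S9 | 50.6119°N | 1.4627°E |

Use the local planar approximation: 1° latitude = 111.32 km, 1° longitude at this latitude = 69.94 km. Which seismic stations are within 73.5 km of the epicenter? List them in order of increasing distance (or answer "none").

Distances from 51.2550°N, 0.8983°E:
S1: 105.4513 km
S2: 101.2457 km
S3: 34.8749 km
S4: 157.0417 km
S5: 88.9921 km
S6: 107.8393 km
S7: 41.6850 km
S8: 64.8713 km
S9: 81.7516 km
Threshold 73.5 km: S3 (34.8749 km), S7 (41.6850 km), S8 (64.8713 km) are within range.

S3, S7, S8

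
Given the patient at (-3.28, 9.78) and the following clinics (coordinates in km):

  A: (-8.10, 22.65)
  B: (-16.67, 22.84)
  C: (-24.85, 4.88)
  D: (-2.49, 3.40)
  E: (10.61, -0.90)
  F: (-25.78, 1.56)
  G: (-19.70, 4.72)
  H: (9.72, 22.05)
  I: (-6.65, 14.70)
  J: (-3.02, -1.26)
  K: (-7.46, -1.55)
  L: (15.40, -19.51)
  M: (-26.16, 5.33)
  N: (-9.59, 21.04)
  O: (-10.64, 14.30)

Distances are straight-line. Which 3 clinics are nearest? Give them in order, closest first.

Distances from (-3.28, 9.78):
A: 13.74 km
B: 18.70 km
C: 22.12 km
D: 6.43 km
E: 17.52 km
F: 23.95 km
G: 17.18 km
H: 17.88 km
I: 5.96 km
J: 11.04 km
K: 12.08 km
L: 34.74 km
M: 23.31 km
N: 12.91 km
O: 8.64 km
Sorted: I (5.96 km) < D (6.43 km) < O (8.64 km) < J (11.04 km) < K (12.08 km) < …

I, D, O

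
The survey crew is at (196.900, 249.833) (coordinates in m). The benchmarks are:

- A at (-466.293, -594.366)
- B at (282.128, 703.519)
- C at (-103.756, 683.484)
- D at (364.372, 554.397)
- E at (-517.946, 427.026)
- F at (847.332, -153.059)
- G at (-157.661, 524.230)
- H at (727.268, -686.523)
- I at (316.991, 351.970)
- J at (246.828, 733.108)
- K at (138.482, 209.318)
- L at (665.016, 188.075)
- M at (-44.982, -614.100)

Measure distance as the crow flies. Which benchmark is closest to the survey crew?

Distances from (196.900, 249.833):
A: √((-663.193)² + (-844.199)²) = √(439824.95525 + 712671.95160) = 1073.544 m
B: √((85.228)² + (453.686)²) = √(7263.81198 + 205830.98660) = 461.622 m
C: √((-300.656)² + (433.651)²) = √(90394.03034 + 188053.18980) = 527.681 m
D: √((167.472)² + (304.564)²) = √(28046.87078 + 92759.23010) = 347.572 m
E: √((-714.846)² + (177.193)²) = √(511004.80372 + 31397.35925) = 736.480 m
F: √((650.432)² + (-402.892)²) = √(423061.78662 + 162321.96366) = 765.104 m
G: √((-354.561)² + (274.397)²) = √(125713.50272 + 75293.71361) = 448.338 m
H: √((530.368)² + (-936.356)²) = √(281290.21542 + 876762.55874) = 1076.129 m
I: √((120.091)² + (102.137)²) = √(14421.84828 + 10431.96677) = 157.651 m
J: √((49.928)² + (483.275)²) = √(2492.80518 + 233554.72562) = 485.847 m
K: √((-58.418)² + (-40.515)²) = √(3412.66272 + 1641.46522) = 71.092 m
L: √((468.116)² + (-61.758)²) = √(219132.58946 + 3814.05056) = 472.172 m
M: √((-241.882)² + (-863.933)²) = √(58506.90192 + 746380.22849) = 897.155 m
Minimum: K at 71.092 m.

K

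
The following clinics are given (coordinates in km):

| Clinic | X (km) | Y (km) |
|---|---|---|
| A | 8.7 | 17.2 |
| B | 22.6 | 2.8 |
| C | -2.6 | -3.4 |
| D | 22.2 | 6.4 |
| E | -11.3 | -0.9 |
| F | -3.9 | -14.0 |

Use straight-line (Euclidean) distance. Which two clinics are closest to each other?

B and D

Pairwise distances:
A–B: √((13.9)² + (-14.4)²) = √(193.210 + 207.360) = 20.0 km
A–C: √((-11.3)² + (-20.6)²) = √(127.690 + 424.360) = 23.5 km
A–D: √((13.5)² + (-10.8)²) = √(182.250 + 116.640) = 17.3 km
A–E: √((-20.0)² + (-18.1)²) = √(400.000 + 327.610) = 27.0 km
A–F: √((-12.6)² + (-31.2)²) = √(158.760 + 973.440) = 33.6 km
B–C: √((-25.2)² + (-6.2)²) = √(635.040 + 38.440) = 26.0 km
B–D: √((-0.4)² + (3.6)²) = √(0.160 + 12.960) = 3.6 km
B–E: √((-33.9)² + (-3.7)²) = √(1149.210 + 13.690) = 34.1 km
B–F: √((-26.5)² + (-16.8)²) = √(702.250 + 282.240) = 31.4 km
C–D: √((24.8)² + (9.8)²) = √(615.040 + 96.040) = 26.7 km
C–E: √((-8.7)² + (2.5)²) = √(75.690 + 6.250) = 9.1 km
C–F: √((-1.3)² + (-10.6)²) = √(1.690 + 112.360) = 10.7 km
D–E: √((-33.5)² + (-7.3)²) = √(1122.250 + 53.290) = 34.3 km
D–F: √((-26.1)² + (-20.4)²) = √(681.210 + 416.160) = 33.1 km
E–F: √((7.4)² + (-13.1)²) = √(54.760 + 171.610) = 15.0 km
Closest pair: B–D at 3.6 km.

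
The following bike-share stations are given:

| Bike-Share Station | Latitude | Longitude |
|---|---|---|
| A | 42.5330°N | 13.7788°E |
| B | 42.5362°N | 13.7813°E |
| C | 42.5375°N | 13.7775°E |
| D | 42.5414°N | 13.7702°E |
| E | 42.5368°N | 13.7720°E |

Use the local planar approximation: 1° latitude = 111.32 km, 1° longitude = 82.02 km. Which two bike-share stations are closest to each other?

Pairwise distances:
B–C: √((0.0013·111.32)² + (-0.0038·82.02)²) = √(0.020943 + 0.097142) = 0.3436 km
A–B: √((0.0032·111.32)² + (0.0025·82.02)²) = √(0.126896 + 0.042046) = 0.4110 km
C–E: √((-0.0007·111.32)² + (-0.0055·82.02)²) = √(0.006072 + 0.203500) = 0.4578 km
A–C: √((0.0045·111.32)² + (-0.0013·82.02)²) = √(0.250941 + 0.011369) = 0.5122 km
D–E: √((-0.0046·111.32)² + (0.0018·82.02)²) = √(0.262218 + 0.021796) = 0.5329 km
A–E: √((0.0038·111.32)² + (-0.0068·82.02)²) = √(0.178943 + 0.311069) = 0.7000 km
C–D: √((0.0039·111.32)² + (-0.0073·82.02)²) = √(0.188484 + 0.358497) = 0.7396 km
B–E: √((0.0006·111.32)² + (-0.0093·82.02)²) = √(0.004461 + 0.581842) = 0.7657 km
B–D: √((0.0052·111.32)² + (-0.0111·82.02)²) = √(0.335084 + 0.828868) = 1.0789 km
A–D: √((0.0084·111.32)² + (-0.0086·82.02)²) = √(0.874390 + 0.497550) = 1.1713 km
Closest pair: B–C at 0.3436 km.

B and C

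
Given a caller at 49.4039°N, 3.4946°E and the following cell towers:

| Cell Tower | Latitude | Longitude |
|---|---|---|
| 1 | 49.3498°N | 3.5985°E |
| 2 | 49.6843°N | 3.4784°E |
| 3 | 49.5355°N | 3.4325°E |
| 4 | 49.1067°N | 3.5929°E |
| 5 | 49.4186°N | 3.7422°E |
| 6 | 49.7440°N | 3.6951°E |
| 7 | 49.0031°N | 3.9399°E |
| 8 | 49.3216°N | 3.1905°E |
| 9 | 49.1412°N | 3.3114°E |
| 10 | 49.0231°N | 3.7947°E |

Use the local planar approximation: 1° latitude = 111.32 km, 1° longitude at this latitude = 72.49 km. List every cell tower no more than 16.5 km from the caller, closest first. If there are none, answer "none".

1, 3

Distances from 49.4039°N, 3.4946°E:
1: 9.6434 km
2: 31.2362 km
3: 15.3258 km
4: 33.8430 km
5: 18.0230 km
6: 40.5539 km
7: 55.0697 km
8: 23.8722 km
9: 32.1179 km
10: 47.6468 km
Threshold 16.5 km: 1 (9.6434 km), 3 (15.3258 km) are within range.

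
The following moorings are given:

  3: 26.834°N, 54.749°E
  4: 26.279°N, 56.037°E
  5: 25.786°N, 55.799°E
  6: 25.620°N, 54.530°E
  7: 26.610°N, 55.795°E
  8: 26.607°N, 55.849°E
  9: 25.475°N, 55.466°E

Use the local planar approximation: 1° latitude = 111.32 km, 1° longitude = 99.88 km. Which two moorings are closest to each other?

7 and 8

Pairwise distances:
3–4: 142.712 km
3–5: 156.872 km
3–6: 136.901 km
3–7: 107.409 km
3–8: 112.737 km
3–9: 167.378 km
4–5: 59.808 km
4–6: 167.445 km
4–7: 44.067 km
4–8: 41.058 km
4–9: 106.128 km
5–6: 128.088 km
5–7: 91.729 km
5–8: 91.530 km
5–9: 48.008 km
6–7: 167.659 km
6–8: 171.546 km
6–9: 94.871 km
7–8: 5.404 km
7–9: 130.551 km
8–9: 131.693 km
Closest pair: 7–8 at 5.404 km.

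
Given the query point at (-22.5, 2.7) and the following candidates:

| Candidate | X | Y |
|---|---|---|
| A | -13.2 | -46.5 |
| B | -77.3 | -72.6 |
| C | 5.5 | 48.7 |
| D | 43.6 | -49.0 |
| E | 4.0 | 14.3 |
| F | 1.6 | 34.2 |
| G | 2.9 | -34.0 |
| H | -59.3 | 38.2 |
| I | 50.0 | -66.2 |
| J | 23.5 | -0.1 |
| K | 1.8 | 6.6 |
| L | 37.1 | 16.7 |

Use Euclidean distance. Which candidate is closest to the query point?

K

Distances from (-22.5, 2.7):
A: 50.1
B: 93.1
C: 53.9
D: 83.9
E: 28.9
F: 39.7
G: 44.6
H: 51.1
I: 100.0
J: 46.1
K: 24.6
L: 61.2
Minimum: K at 24.6.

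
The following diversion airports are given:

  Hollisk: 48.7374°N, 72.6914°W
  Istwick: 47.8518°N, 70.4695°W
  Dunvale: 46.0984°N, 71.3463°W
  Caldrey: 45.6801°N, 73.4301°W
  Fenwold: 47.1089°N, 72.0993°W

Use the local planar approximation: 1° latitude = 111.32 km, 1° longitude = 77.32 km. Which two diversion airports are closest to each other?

Dunvale and Fenwold

Pairwise distances:
Dunvale–Fenwold: 126.6631 km
Istwick–Fenwold: 150.7292 km
Dunvale–Caldrey: 167.7134 km
Hollisk–Fenwold: 186.9760 km
Caldrey–Fenwold: 189.4362 km
Hollisk–Istwick: 198.0740 km
Istwick–Dunvale: 206.6267 km
Hollisk–Dunvale: 311.6400 km
Istwick–Caldrey: 332.9358 km
Hollisk–Caldrey: 345.0980 km
Closest pair: Dunvale–Fenwold at 126.6631 km.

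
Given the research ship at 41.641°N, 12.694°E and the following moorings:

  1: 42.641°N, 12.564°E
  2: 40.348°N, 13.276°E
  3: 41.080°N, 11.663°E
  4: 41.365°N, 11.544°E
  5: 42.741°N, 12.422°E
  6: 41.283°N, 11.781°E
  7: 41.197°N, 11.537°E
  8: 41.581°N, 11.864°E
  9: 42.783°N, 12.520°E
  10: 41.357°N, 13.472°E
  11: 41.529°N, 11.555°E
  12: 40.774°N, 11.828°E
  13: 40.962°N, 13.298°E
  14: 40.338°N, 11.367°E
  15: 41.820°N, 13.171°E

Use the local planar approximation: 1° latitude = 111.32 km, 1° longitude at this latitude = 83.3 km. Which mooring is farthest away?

14

Distances from 41.641°N, 12.694°E:
1: √((1.000·111.32)² + (-0.130·83.3)²) = √(12392.14240 + 117.26724) = 111.845 km
2: √((-1.293·111.32)² + (0.582·83.3)²) = √(20717.79088 + 2350.36858) = 151.882 km
3: √((-0.561·111.32)² + (-1.031·83.3)²) = √(3900.06745 + 7375.76945) = 106.188 km
4: √((-0.276·111.32)² + (-1.150·83.3)²) = √(943.98384 + 9176.68203) = 100.602 km
5: √((1.100·111.32)² + (-0.272·83.3)²) = √(14994.49230 + 513.36684) = 124.531 km
6: √((-0.358·111.32)² + (-0.913·83.3)²) = √(1588.22654 + 5784.04360) = 85.862 km
7: √((-0.444·111.32)² + (-1.157·83.3)²) = √(2442.93738 + 9288.73816) = 108.313 km
8: √((-0.060·111.32)² + (-0.830·83.3)²) = √(44.61171 + 4780.20132) = 69.461 km
9: √((1.142·111.32)² + (-0.174·83.3)²) = √(16161.38600 + 210.08183) = 127.951 km
10: √((-0.284·111.32)² + (0.778·83.3)²) = √(999.50064 + 4199.99909) = 72.108 km
11: √((-0.112·111.32)² + (-1.139·83.3)²) = √(155.44703 + 9001.96771) = 95.694 km
12: √((-0.867·111.32)² + (-0.866·83.3)²) = √(9315.03713 + 5203.86219) = 120.494 km
13: √((-0.679·111.32)² + (0.604·83.3)²) = √(5713.28572 + 2531.41809) = 90.800 km
14: √((-1.303·111.32)² + (-1.327·83.3)²) = √(21039.49090 + 12218.89263) = 182.369 km
15: √((0.179·111.32)² + (0.477·83.3)²) = √(397.05663 + 1578.79870) = 44.451 km
Maximum: 14 at 182.369 km.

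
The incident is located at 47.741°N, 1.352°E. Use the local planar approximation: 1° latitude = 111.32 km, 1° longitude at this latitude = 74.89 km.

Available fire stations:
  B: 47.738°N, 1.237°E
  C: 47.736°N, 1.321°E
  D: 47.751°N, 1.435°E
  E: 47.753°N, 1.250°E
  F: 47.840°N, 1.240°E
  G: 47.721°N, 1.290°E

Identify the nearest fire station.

C

Distances from 47.741°N, 1.352°E:
B: √((-0.003·111.32)² + (-0.115·74.89)²) = √(0.11153 + 74.17257) = 8.619 km
C: √((-0.005·111.32)² + (-0.031·74.89)²) = √(0.30980 + 5.38978) = 2.387 km
D: √((0.010·111.32)² + (0.083·74.89)²) = √(1.23921 + 38.63704) = 6.315 km
E: √((0.012·111.32)² + (-0.102·74.89)²) = √(1.78447 + 58.35096) = 7.755 km
F: √((0.099·111.32)² + (-0.112·74.89)²) = √(121.45539 + 70.35318) = 13.849 km
G: √((-0.020·111.32)² + (-0.062·74.89)²) = √(4.95686 + 21.55912) = 5.149 km
Minimum: C at 2.387 km.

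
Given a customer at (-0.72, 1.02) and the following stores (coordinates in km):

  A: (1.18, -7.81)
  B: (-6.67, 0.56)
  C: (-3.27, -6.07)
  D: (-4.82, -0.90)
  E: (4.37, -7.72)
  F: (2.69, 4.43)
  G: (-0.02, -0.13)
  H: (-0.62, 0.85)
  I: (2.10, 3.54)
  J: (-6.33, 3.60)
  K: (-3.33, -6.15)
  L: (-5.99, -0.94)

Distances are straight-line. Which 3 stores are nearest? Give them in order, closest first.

H, G, I

Distances from (-0.72, 1.02):
A: 9.03 km
B: 5.97 km
C: 7.53 km
D: 4.53 km
E: 10.11 km
F: 4.82 km
G: 1.35 km
H: 0.20 km
I: 3.78 km
J: 6.17 km
K: 7.63 km
L: 5.62 km
Sorted: H (0.20 km) < G (1.35 km) < I (3.78 km) < D (4.53 km) < F (4.82 km) < …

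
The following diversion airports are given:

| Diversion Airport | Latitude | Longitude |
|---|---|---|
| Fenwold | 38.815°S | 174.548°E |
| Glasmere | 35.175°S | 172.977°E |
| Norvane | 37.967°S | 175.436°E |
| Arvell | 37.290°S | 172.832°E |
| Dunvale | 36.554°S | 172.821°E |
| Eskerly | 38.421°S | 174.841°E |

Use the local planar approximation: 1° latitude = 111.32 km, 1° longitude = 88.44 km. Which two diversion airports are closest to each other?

Fenwold and Eskerly

Pairwise distances:
Fenwold–Eskerly: 50.943 km
Norvane–Eskerly: 72.961 km
Arvell–Dunvale: 81.937 km
Fenwold–Norvane: 122.796 km
Glasmere–Dunvale: 154.129 km
Arvell–Eskerly: 217.762 km
Fenwold–Arvell: 227.709 km
Glasmere–Arvell: 235.791 km
Norvane–Arvell: 242.315 km
Dunvale–Eskerly: 274.063 km
Norvane–Dunvale: 279.692 km
Fenwold–Dunvale: 294.412 km
Glasmere–Norvane: 379.335 km
Glasmere–Eskerly: 397.173 km
Fenwold–Glasmere: 428.363 km
Closest pair: Fenwold–Eskerly at 50.943 km.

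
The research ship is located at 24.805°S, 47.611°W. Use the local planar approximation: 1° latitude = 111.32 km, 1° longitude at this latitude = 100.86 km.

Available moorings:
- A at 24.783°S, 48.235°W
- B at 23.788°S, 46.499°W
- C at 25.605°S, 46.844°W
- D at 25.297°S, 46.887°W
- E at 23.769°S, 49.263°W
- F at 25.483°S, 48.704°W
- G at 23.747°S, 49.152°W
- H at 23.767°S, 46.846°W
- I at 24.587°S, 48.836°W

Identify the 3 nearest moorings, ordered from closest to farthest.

Distances from 24.805°S, 47.611°W:
A: 62.984 km
B: 159.362 km
C: 117.964 km
D: 91.280 km
E: 202.640 km
F: 133.601 km
G: 195.009 km
H: 138.943 km
I: 125.914 km
Sorted: A (62.984 km) < D (91.280 km) < C (117.964 km) < I (125.914 km) < F (133.601 km) < …

A, D, C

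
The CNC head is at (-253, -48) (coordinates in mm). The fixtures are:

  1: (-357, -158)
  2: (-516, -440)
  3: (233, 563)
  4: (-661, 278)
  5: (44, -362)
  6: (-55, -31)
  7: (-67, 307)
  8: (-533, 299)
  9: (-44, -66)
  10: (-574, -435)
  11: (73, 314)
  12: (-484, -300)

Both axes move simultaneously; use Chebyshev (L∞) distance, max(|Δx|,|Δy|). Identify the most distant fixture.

3

Distances from (-253, -48):
1: 110 mm
2: 392 mm
3: 611 mm
4: 408 mm
5: 314 mm
6: 198 mm
7: 355 mm
8: 347 mm
9: 209 mm
10: 387 mm
11: 362 mm
12: 252 mm
Maximum: 3 at 611 mm.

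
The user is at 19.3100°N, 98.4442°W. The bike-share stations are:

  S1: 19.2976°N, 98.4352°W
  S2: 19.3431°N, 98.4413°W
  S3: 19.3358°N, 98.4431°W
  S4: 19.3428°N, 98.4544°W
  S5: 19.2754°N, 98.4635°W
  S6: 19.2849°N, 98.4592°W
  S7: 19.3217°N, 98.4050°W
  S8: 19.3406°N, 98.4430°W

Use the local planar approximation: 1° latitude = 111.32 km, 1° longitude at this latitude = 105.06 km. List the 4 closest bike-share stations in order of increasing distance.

S1, S3, S6, S8

Distances from 19.3100°N, 98.4442°W:
S1: √((-0.0124·111.32)² + (0.0090·105.06)²) = √(1.905416 + 0.894046) = 1.6732 km
S2: √((0.0331·111.32)² + (0.0029·105.06)²) = √(13.576955 + 0.092826) = 3.6973 km
S3: √((0.0258·111.32)² + (0.0011·105.06)²) = √(8.248706 + 0.013356) = 2.8744 km
S4: √((0.0328·111.32)² + (-0.0102·105.06)²) = √(13.331962 + 1.148352) = 3.8053 km
S5: √((-0.0346·111.32)² + (-0.0193·105.06)²) = √(14.835377 + 4.111397) = 4.3528 km
S6: √((-0.0251·111.32)² + (-0.0150·105.06)²) = √(7.807174 + 2.483461) = 3.2079 km
S7: √((0.0117·111.32)² + (0.0392·105.06)²) = √(1.696360 + 16.960823) = 4.3194 km
S8: √((0.0306·111.32)² + (0.0012·105.06)²) = √(11.603506 + 0.015894) = 3.4087 km
Sorted: S1 (1.6732 km) < S3 (2.8744 km) < S6 (3.2079 km) < S8 (3.4087 km) < S2 (3.6973 km) < S4 (3.8053 km) < …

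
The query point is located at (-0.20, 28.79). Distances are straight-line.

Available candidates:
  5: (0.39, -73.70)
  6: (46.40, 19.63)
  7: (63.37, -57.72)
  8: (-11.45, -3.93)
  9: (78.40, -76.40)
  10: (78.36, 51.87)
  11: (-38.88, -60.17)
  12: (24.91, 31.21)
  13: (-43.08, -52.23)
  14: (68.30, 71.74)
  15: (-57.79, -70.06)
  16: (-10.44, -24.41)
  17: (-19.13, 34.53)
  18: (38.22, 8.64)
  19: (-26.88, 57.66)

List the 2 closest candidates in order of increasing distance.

17, 12

Distances from (-0.20, 28.79):
5: √((0.59)² + (-102.49)²) = √(0.3481 + 10504.2001) = 102.49
6: √((46.60)² + (-9.16)²) = √(2171.5600 + 83.9056) = 47.49
7: √((63.57)² + (-86.51)²) = √(4041.1449 + 7483.9801) = 107.36
8: √((-11.25)² + (-32.72)²) = √(126.5625 + 1070.5984) = 34.60
9: √((78.60)² + (-105.19)²) = √(6177.9600 + 11064.9361) = 131.31
10: √((78.56)² + (23.08)²) = √(6171.6736 + 532.6864) = 81.88
11: √((-38.68)² + (-88.96)²) = √(1496.1424 + 7913.8816) = 97.01
12: √((25.11)² + (2.42)²) = √(630.5121 + 5.8564) = 25.23
13: √((-42.88)² + (-81.02)²) = √(1838.6944 + 6564.2404) = 91.67
14: √((68.50)² + (42.95)²) = √(4692.2500 + 1844.7025) = 80.85
15: √((-57.59)² + (-98.85)²) = √(3316.6081 + 9771.3225) = 114.40
16: √((-10.24)² + (-53.20)²) = √(104.8576 + 2830.2400) = 54.18
17: √((-18.93)² + (5.74)²) = √(358.3449 + 32.9476) = 19.78
18: √((38.42)² + (-20.15)²) = √(1476.0964 + 406.0225) = 43.38
19: √((-26.68)² + (28.87)²) = √(711.8224 + 833.4769) = 39.31
Sorted: 17 (19.78) < 12 (25.23) < 8 (34.60) < 19 (39.31) < …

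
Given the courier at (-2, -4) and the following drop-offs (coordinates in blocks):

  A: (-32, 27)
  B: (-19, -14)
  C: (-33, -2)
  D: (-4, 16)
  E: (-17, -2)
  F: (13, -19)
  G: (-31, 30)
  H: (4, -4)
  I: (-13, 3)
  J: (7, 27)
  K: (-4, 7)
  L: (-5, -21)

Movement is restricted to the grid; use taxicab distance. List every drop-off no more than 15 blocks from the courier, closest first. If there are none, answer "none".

H, K

Distances from (-2, -4):
A: |-30| + |31| = 30 + 31 = 61 blocks
B: |-17| + |-10| = 17 + 10 = 27 blocks
C: |-31| + |2| = 31 + 2 = 33 blocks
D: |-2| + |20| = 2 + 20 = 22 blocks
E: |-15| + |2| = 15 + 2 = 17 blocks
F: |15| + |-15| = 15 + 15 = 30 blocks
G: |-29| + |34| = 29 + 34 = 63 blocks
H: |6| + |0| = 6 + 0 = 6 blocks
I: |-11| + |7| = 11 + 7 = 18 blocks
J: |9| + |31| = 9 + 31 = 40 blocks
K: |-2| + |11| = 2 + 11 = 13 blocks
L: |-3| + |-17| = 3 + 17 = 20 blocks
Threshold 15 blocks: H (6 blocks), K (13 blocks) are within range.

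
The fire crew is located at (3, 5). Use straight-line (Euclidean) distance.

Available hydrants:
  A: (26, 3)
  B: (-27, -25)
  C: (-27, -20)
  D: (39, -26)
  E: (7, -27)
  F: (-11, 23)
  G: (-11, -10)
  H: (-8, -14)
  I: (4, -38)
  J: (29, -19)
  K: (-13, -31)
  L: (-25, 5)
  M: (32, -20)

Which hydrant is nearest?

Distances from (3, 5):
A: √((23)² + (-2)²) = √(529.000 + 4.000) = 23.1
B: √((-30)² + (-30)²) = √(900.000 + 900.000) = 42.4
C: √((-30)² + (-25)²) = √(900.000 + 625.000) = 39.1
D: √((36)² + (-31)²) = √(1296.000 + 961.000) = 47.5
E: √((4)² + (-32)²) = √(16.000 + 1024.000) = 32.2
F: √((-14)² + (18)²) = √(196.000 + 324.000) = 22.8
G: √((-14)² + (-15)²) = √(196.000 + 225.000) = 20.5
H: √((-11)² + (-19)²) = √(121.000 + 361.000) = 22.0
I: √((1)² + (-43)²) = √(1.000 + 1849.000) = 43.0
J: √((26)² + (-24)²) = √(676.000 + 576.000) = 35.4
K: √((-16)² + (-36)²) = √(256.000 + 1296.000) = 39.4
L: √((-28)² + (0)²) = √(784.000 + 0.000) = 28.0
M: √((29)² + (-25)²) = √(841.000 + 625.000) = 38.3
Minimum: G at 20.5.

G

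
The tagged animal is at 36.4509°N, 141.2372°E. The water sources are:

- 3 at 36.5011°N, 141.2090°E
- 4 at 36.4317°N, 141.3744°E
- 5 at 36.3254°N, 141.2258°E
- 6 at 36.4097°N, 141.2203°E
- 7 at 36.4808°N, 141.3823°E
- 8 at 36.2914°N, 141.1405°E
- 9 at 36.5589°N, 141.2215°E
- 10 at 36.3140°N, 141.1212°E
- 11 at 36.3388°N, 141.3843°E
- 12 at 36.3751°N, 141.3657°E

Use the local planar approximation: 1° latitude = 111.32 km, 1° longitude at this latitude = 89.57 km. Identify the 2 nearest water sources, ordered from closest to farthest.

Distances from 36.4509°N, 141.2372°E:
3: 6.1326 km
4: 12.4735 km
5: 14.0079 km
6: 4.8297 km
7: 13.4161 km
8: 19.7555 km
9: 12.1045 km
10: 18.4446 km
11: 18.1473 km
12: 14.2715 km
Sorted: 6 (4.8297 km) < 3 (6.1326 km) < 9 (12.1045 km) < 4 (12.4735 km) < …

6, 3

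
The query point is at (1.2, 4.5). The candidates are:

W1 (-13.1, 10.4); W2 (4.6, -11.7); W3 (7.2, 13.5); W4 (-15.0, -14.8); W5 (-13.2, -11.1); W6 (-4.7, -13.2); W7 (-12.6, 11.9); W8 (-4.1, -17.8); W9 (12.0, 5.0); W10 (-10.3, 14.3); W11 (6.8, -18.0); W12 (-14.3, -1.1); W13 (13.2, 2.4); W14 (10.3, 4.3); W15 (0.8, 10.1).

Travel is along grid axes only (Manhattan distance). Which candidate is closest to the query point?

W15

Distances from (1.2, 4.5):
W1: 20.2
W2: 19.6
W3: 15.0
W4: 35.5
W5: 30.0
W6: 23.6
W7: 21.2
W8: 27.6
W9: 11.3
W10: 21.3
W11: 28.1
W12: 21.1
W13: 14.1
W14: 9.3
W15: 6.0
Minimum: W15 at 6.0.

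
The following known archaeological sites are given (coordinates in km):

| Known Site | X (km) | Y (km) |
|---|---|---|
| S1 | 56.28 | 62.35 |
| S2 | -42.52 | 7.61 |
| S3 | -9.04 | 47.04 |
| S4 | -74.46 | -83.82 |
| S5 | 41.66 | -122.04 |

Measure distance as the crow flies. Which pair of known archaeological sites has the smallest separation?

S2 and S3

Pairwise distances:
S2–S3: 51.73 km
S1–S3: 67.09 km
S2–S4: 96.85 km
S1–S2: 112.95 km
S4–S5: 122.25 km
S3–S4: 146.30 km
S2–S5: 154.58 km
S3–S5: 176.52 km
S1–S5: 184.97 km
S1–S4: 196.11 km
Closest pair: S2–S3 at 51.73 km.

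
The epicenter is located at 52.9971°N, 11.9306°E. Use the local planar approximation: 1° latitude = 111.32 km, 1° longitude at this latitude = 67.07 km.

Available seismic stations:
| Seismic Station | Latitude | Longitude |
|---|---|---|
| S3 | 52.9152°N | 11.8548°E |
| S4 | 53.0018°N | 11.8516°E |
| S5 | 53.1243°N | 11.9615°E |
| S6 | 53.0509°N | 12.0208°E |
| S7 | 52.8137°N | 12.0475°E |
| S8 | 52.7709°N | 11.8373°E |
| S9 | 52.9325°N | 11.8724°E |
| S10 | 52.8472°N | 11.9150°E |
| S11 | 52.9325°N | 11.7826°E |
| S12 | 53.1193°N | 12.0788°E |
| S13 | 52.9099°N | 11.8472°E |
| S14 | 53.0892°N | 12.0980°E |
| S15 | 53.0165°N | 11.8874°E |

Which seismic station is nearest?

Distances from 52.9971°N, 11.9306°E:
S3: 10.4388 km
S4: 5.3243 km
S5: 14.3108 km
S6: 8.5128 km
S7: 21.8698 km
S8: 25.9465 km
S9: 8.1824 km
S10: 16.7196 km
S11: 12.2575 km
S12: 16.8478 km
S13: 11.2034 km
S14: 15.2044 km
S15: 3.6137 km
Minimum: S15 at 3.6137 km.

S15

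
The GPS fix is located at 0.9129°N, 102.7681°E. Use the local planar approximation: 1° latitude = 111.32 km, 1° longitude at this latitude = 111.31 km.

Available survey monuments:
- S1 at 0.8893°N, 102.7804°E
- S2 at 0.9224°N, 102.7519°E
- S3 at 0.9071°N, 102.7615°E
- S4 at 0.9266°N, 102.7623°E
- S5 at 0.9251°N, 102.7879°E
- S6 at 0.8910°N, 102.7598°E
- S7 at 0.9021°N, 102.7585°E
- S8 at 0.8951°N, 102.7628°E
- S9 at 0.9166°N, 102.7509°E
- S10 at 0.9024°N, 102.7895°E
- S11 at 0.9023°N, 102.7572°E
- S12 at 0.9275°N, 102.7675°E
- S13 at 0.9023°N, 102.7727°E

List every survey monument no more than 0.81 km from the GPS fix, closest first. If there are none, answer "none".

Distances from 0.9129°N, 102.7681°E:
S1: 2.9625 km
S2: 2.0905 km
S3: 0.9780 km
S4: 1.6561 km
S5: 2.5888 km
S6: 2.6071 km
S7: 1.6085 km
S8: 2.0675 km
S9: 1.9583 km
S10: 2.6534 km
S11: 1.6925 km
S12: 1.6266 km
S13: 1.2863 km
Threshold 0.81 km: none within range.

none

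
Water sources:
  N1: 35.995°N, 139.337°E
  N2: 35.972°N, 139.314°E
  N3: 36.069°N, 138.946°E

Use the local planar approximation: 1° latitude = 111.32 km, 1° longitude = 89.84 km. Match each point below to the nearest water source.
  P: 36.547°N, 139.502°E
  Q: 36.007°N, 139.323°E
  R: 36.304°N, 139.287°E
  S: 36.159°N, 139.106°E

P→N1; Q→N1; R→N1; S→N3

P at 36.547°N, 139.502°E:
  N1: √((-0.552·111.32)² + (-0.165·89.84)²) = √(3775.93536 + 219.73912) = 63.211 km
  N2: √((-0.575·111.32)² + (-0.188·89.84)²) = √(4097.15208 + 285.26940) = 66.200 km
  N3: √((-0.478·111.32)² + (-0.556·89.84)²) = √(2831.40626 + 2495.10640) = 72.983 km
  → nearest: N1 (63.211 km)
Q at 36.007°N, 139.323°E:
  N1: √((-0.012·111.32)² + (0.014·89.84)²) = √(1.78447 + 1.58196) = 1.835 km
  N2: √((-0.035·111.32)² + (-0.009·89.84)²) = √(15.18037 + 0.65377) = 3.979 km
  N3: √((0.062·111.32)² + (-0.377·89.84)²) = √(47.63540 + 1147.15522) = 34.566 km
  → nearest: N1 (1.835 km)
R at 36.304°N, 139.287°E:
  N1: √((-0.309·111.32)² + (0.050·89.84)²) = √(1183.21415 + 20.17806) = 34.690 km
  N2: √((-0.332·111.32)² + (0.027·89.84)²) = √(1365.91150 + 5.88392) = 37.038 km
  N3: √((-0.235·111.32)² + (-0.341·89.84)²) = √(684.35606 + 938.53018) = 40.285 km
  → nearest: N1 (34.690 km)
S at 36.159°N, 139.106°E:
  N1: √((-0.164·111.32)² + (0.231·89.84)²) = √(333.29906 + 430.68867) = 27.640 km
  N2: √((-0.187·111.32)² + (0.208·89.84)²) = √(433.34083 + 349.19350) = 27.974 km
  N3: √((-0.090·111.32)² + (-0.160·89.84)²) = √(100.37635 + 206.62338) = 17.521 km
  → nearest: N3 (17.521 km)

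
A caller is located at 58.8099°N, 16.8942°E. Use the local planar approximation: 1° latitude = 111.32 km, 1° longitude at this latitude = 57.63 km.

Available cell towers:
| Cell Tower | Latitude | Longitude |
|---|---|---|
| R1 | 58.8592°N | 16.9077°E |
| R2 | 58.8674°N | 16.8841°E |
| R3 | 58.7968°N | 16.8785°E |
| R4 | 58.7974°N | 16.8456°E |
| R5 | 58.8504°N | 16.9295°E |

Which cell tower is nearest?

R3

Distances from 58.8099°N, 16.8942°E:
R1: √((0.0493·111.32)² + (0.0135·57.63)²) = √(30.118978 + 0.605292) = 5.5429 km
R2: √((0.0575·111.32)² + (-0.0101·57.63)²) = √(40.971521 + 0.338797) = 6.4273 km
R3: √((-0.0131·111.32)² + (-0.0157·57.63)²) = √(2.126616 + 0.818647) = 1.7162 km
R4: √((-0.0125·111.32)² + (-0.0486·57.63)²) = √(1.936272 + 7.844581) = 3.1274 km
R5: √((0.0405·111.32)² + (0.0353·57.63)²) = √(20.326212 + 4.138535) = 4.9462 km
Minimum: R3 at 1.7162 km.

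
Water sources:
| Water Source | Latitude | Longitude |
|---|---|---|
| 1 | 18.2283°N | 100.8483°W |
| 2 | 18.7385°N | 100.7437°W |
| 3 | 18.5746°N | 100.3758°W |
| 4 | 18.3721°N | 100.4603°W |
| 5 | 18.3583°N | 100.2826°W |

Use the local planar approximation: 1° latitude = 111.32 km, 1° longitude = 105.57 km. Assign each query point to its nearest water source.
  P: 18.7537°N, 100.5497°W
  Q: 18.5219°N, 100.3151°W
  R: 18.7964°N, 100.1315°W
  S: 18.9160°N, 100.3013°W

P→2; Q→3; R→3; S→3

P at 18.7537°N, 100.5497°W:
  1: √((-0.5254·111.32)² + (-0.2986·105.57)²) = √(3420.790932 + 993.712264) = 66.4417 km
  2: √((-0.0152·111.32)² + (-0.1940·105.57)²) = √(2.863081 + 419.454157) = 20.5504 km
  3: √((-0.1791·111.32)² + (0.1739·105.57)²) = √(397.500397 + 337.039038) = 27.1024 km
  4: √((-0.3816·111.32)² + (0.0894·105.57)²) = √(1804.525932 + 89.075051) = 43.5155 km
  5: √((-0.3954·111.32)² + (0.2671·105.57)²) = √(1937.401918 + 795.112936) = 52.2735 km
  → nearest: 2 (20.5504 km)
Q at 18.5219°N, 100.3151°W:
  1: √((-0.2936·111.32)² + (-0.5332·105.57)²) = √(1068.214571 + 3168.555544) = 65.0905 km
  2: √((0.2166·111.32)² + (-0.4286·105.57)²) = √(581.384300 + 2047.318338) = 51.2709 km
  3: √((0.0527·111.32)² + (-0.0607·105.57)²) = √(34.416573 + 41.063733) = 8.6879 km
  4: √((-0.1498·111.32)² + (-0.1452·105.57)²) = √(278.080171 + 234.971006) = 22.6506 km
  5: √((-0.1636·111.32)² + (0.0325·105.57)²) = √(331.675196 + 11.771933) = 18.5323 km
  → nearest: 3 (8.6879 km)
R at 18.7964°N, 100.1315°W:
  1: √((-0.5681·111.32)² + (-0.7168·105.57)²) = √(3999.410421 + 5726.338758) = 98.6192 km
  2: √((-0.0579·111.32)² + (-0.6122·105.57)²) = √(41.543542 + 4177.030954) = 64.9506 km
  3: √((-0.2218·111.32)² + (-0.2443·105.57)²) = √(609.634419 + 665.162837) = 35.7043 km
  4: √((-0.4243·111.32)² + (-0.3288·105.57)²) = √(2230.963468 + 1204.882401) = 58.6161 km
  5: √((-0.4381·111.32)² + (-0.1511·105.57)²) = √(2378.443842 + 254.454404) = 51.3118 km
  → nearest: 3 (35.7043 km)
S at 18.9160°N, 100.3013°W:
  1: √((-0.6877·111.32)² + (-0.5470·105.57)²) = √(5860.631891 + 3334.691755) = 95.8923 km
  2: √((-0.1775·111.32)² + (-0.4424·105.57)²) = √(390.429936 + 2181.279309) = 50.7120 km
  3: √((-0.3414·111.32)² + (-0.0745·105.57)²) = √(1444.353270 + 61.857674) = 38.8099 km
  4: √((-0.5439·111.32)² + (-0.1590·105.57)²) = √(3665.932912 + 281.757374) = 62.8306 km
  5: √((-0.5577·111.32)² + (0.0187·105.57)²) = √(3854.319252 + 3.897304) = 62.1145 km
  → nearest: 3 (38.8099 km)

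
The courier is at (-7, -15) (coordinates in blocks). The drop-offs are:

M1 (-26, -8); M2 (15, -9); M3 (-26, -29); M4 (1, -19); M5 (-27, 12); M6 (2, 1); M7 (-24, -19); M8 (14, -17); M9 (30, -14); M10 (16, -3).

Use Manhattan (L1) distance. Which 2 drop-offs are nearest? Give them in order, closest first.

M4, M7

Distances from (-7, -15):
M1: 26 blocks
M2: 28 blocks
M3: 33 blocks
M4: 12 blocks
M5: 47 blocks
M6: 25 blocks
M7: 21 blocks
M8: 23 blocks
M9: 38 blocks
M10: 35 blocks
Sorted: M4 (12 blocks) < M7 (21 blocks) < M8 (23 blocks) < M6 (25 blocks) < …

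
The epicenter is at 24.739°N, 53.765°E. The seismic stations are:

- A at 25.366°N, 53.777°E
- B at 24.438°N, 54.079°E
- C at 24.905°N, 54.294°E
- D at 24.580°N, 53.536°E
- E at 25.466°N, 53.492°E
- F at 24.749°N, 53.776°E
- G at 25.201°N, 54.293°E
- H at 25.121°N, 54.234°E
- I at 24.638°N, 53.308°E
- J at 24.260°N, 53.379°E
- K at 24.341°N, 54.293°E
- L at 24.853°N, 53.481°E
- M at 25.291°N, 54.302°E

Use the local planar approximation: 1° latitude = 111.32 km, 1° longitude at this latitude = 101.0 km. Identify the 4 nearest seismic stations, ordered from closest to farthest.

F, D, L, B

Distances from 24.739°N, 53.765°E:
A: √((0.627·111.32)² + (0.012·101.0)²) = √(4871.71055 + 1.46894) = 69.808 km
B: √((-0.301·111.32)² + (0.314·101.0)²) = √(1122.74049 + 1005.77780) = 46.136 km
C: √((0.166·111.32)² + (0.529·101.0)²) = √(341.47788 + 2854.65804) = 56.534 km
D: √((-0.159·111.32)² + (-0.229·101.0)²) = √(313.28575 + 534.95064) = 29.124 km
E: √((0.727·111.32)² + (-0.273·101.0)²) = √(6549.60663 + 760.27033) = 85.498 km
F: √((0.010·111.32)² + (0.011·101.0)²) = √(1.23921 + 1.23432) = 1.573 km
G: √((0.462·111.32)² + (0.528·101.0)²) = √(2645.02844 + 2843.87558) = 74.087 km
H: √((0.382·111.32)² + (0.469·101.0)²) = √(1808.31099 + 2243.82216) = 63.656 km
I: √((-0.101·111.32)² + (-0.457·101.0)²) = √(126.41224 + 2130.46865) = 47.507 km
J: √((-0.479·111.32)² + (-0.386·101.0)²) = √(2843.26554 + 1519.90820) = 66.054 km
K: √((-0.398·111.32)² + (0.528·101.0)²) = √(1962.96492 + 2843.87558) = 69.331 km
L: √((0.114·111.32)² + (-0.284·101.0)²) = √(161.04828 + 822.77186) = 31.366 km
M: √((0.552·111.32)² + (0.537·101.0)²) = √(3775.93536 + 2941.65217) = 81.961 km
Sorted: F (1.573 km) < D (29.124 km) < L (31.366 km) < B (46.136 km) < I (47.507 km) < C (56.534 km) < …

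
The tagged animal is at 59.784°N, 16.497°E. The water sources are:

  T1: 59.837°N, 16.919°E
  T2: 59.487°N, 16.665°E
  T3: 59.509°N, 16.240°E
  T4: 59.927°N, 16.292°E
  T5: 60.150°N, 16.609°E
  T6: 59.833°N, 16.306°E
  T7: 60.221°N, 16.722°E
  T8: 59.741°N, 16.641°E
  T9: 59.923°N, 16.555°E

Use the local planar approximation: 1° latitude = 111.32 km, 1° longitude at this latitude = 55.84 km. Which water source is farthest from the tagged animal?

T7

Distances from 59.784°N, 16.497°E:
T1: √((0.053·111.32)² + (0.422·55.84)²) = √(34.80953 + 555.28472) = 24.292 km
T2: √((-0.297·111.32)² + (0.168·55.84)²) = √(1093.09849 + 88.00541) = 34.367 km
T3: √((-0.275·111.32)² + (-0.257·55.84)²) = √(937.15577 + 205.94776) = 33.810 km
T4: √((0.143·111.32)² + (-0.205·55.84)²) = √(253.40692 + 131.03839) = 19.607 km
T5: √((0.366·111.32)² + (0.112·55.84)²) = √(1660.00183 + 39.11352) = 41.220 km
T6: √((0.049·111.32)² + (-0.191·55.84)²) = √(29.75353 + 113.75161) = 11.979 km
T7: √((0.437·111.32)² + (0.225·55.84)²) = √(2366.51504 + 157.85410) = 50.243 km
T8: √((-0.043·111.32)² + (0.144·55.84)²) = √(22.91307 + 64.65704) = 9.358 km
T9: √((0.139·111.32)² + (0.058·55.84)²) = √(239.42858 + 10.48931) = 15.809 km
Maximum: T7 at 50.243 km.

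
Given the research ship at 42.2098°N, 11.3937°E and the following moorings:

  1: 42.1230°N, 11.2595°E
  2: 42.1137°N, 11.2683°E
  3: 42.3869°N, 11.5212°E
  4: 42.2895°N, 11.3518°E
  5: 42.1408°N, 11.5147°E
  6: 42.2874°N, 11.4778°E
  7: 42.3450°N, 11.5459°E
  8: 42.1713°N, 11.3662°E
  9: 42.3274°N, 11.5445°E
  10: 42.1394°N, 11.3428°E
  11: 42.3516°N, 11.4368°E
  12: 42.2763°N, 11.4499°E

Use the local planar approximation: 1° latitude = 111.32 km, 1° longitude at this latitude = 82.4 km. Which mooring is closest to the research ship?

Distances from 42.2098°N, 11.3937°E:
1: √((-0.0868·111.32)² + (-0.1342·82.4)²) = √(93.365375 + 122.281133) = 14.6849 km
2: √((-0.0961·111.32)² + (-0.1254·82.4)²) = √(114.444037 + 106.770062) = 14.8733 km
3: √((0.1771·111.32)² + (0.1275·82.4)²) = √(388.672235 + 110.376036) = 22.3394 km
4: √((0.0797·111.32)² + (-0.0419·82.4)²) = √(78.716004 + 11.920171) = 9.5203 km
5: √((-0.0690·111.32)² + (0.1210·82.4)²) = √(58.998990 + 99.408876) = 12.5860 km
6: √((0.0776·111.32)² + (0.0841·82.4)²) = √(74.622507 + 48.022682) = 11.0745 km
7: √((0.1352·111.32)² + (0.1522·82.4)²) = √(226.516467 + 157.283704) = 19.5908 km
8: √((-0.0385·111.32)² + (-0.0275·82.4)²) = √(18.368253 + 5.134756) = 4.8480 km
9: √((0.1176·111.32)² + (0.1508·82.4)²) = √(171.380355 + 154.403488) = 18.0495 km
10: √((-0.0704·111.32)² + (-0.0509·82.4)²) = √(61.417440 + 17.590978) = 8.8887 km
11: √((0.1418·111.32)² + (0.0431·82.4)²) = √(249.171781 + 12.612726) = 16.1798 km
12: √((0.0665·111.32)² + (0.0562·82.4)²) = √(54.801152 + 21.445050) = 8.7319 km
Minimum: 8 at 4.8480 km.

8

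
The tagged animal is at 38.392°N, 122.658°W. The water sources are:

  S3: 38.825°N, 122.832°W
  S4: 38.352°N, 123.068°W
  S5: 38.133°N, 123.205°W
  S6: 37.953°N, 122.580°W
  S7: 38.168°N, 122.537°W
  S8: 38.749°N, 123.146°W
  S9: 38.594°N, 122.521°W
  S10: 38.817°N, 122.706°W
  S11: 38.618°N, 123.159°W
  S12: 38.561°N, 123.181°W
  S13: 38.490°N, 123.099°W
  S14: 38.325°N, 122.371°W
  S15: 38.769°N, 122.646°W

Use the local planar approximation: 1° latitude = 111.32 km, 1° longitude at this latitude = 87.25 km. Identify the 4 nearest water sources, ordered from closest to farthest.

Distances from 38.392°N, 122.658°W:
S3: √((0.433·111.32)² + (-0.174·87.25)²) = √(2323.39039 + 230.47794) = 50.536 km
S4: √((-0.040·111.32)² + (-0.410·87.25)²) = √(19.82743 + 1279.67176) = 36.049 km
S5: √((-0.259·111.32)² + (-0.547·87.25)²) = √(831.27730 + 2277.74721) = 55.759 km
S6: √((-0.439·111.32)² + (0.078·87.25)²) = √(2388.22608 + 46.31483) = 49.341 km
S7: √((-0.224·111.32)² + (0.121·87.25)²) = √(621.78814 + 111.45553) = 27.078 km
S8: √((0.357·111.32)² + (-0.488·87.25)²) = √(1579.36616 + 1812.88608) = 58.243 km
S9: √((0.202·111.32)² + (0.137·87.25)²) = √(505.64898 + 142.88019) = 25.466 km
S10: √((0.425·111.32)² + (-0.048·87.25)²) = √(2238.33072 + 17.53934) = 47.496 km
S11: √((0.226·111.32)² + (-0.501·87.25)²) = √(632.94107 + 1910.76080) = 50.435 km
S12: √((0.169·111.32)² + (-0.523·87.25)²) = √(353.93198 + 2082.25661) = 49.358 km
S13: √((0.098·111.32)² + (-0.441·87.25)²) = √(119.01414 + 1480.49877) = 39.994 km
S14: √((-0.067·111.32)² + (0.287·87.25)²) = √(55.62833 + 627.03916) = 26.128 km
S15: √((0.377·111.32)² + (0.012·87.25)²) = √(1761.28281 + 1.09621) = 41.981 km
Sorted: S9 (25.466 km) < S14 (26.128 km) < S7 (27.078 km) < S4 (36.049 km) < S13 (39.994 km) < S15 (41.981 km) < …

S9, S14, S7, S4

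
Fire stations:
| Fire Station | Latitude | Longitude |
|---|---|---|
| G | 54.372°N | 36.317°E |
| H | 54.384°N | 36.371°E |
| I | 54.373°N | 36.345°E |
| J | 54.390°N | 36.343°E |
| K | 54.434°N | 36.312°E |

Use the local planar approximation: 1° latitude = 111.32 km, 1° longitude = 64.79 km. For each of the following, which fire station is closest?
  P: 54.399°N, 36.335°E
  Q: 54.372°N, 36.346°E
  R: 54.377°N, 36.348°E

P at 54.399°N, 36.335°E:
  G: 3.224 km
  H: 2.869 km
  I: 2.966 km
  J: 1.128 km
  K: 4.171 km
  → nearest: J (1.128 km)
Q at 54.372°N, 36.346°E:
  G: 1.879 km
  H: 2.100 km
  I: 0.129 km
  J: 2.013 km
  K: 7.245 km
  → nearest: I (0.129 km)
R at 54.377°N, 36.348°E:
  G: 2.084 km
  H: 1.682 km
  I: 0.486 km
  J: 1.483 km
  K: 6.760 km
  → nearest: I (0.486 km)

P→J; Q→I; R→I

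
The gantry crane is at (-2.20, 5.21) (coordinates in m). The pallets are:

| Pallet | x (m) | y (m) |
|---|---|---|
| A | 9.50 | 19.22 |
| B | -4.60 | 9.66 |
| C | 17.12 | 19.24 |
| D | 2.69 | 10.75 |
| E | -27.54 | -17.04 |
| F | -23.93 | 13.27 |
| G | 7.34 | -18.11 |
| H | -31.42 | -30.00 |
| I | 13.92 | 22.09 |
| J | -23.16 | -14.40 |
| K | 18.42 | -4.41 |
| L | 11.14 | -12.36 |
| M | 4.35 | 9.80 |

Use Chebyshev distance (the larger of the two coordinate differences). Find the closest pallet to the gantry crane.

B

Distances from (-2.20, 5.21):
A: max(|11.70|, |14.01|) = 14.01 m
B: max(|-2.40|, |4.45|) = 4.45 m
C: max(|19.32|, |14.03|) = 19.32 m
D: max(|4.89|, |5.54|) = 5.54 m
E: max(|-25.34|, |-22.25|) = 25.34 m
F: max(|-21.73|, |8.06|) = 21.73 m
G: max(|9.54|, |-23.32|) = 23.32 m
H: max(|-29.22|, |-35.21|) = 35.21 m
I: max(|16.12|, |16.88|) = 16.88 m
J: max(|-20.96|, |-19.61|) = 20.96 m
K: max(|20.62|, |-9.62|) = 20.62 m
L: max(|13.34|, |-17.57|) = 17.57 m
M: max(|6.55|, |4.59|) = 6.55 m
Minimum: B at 4.45 m.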